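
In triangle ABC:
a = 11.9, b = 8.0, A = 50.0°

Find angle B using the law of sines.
a/sin(A) = b/sin(B)  ⇒  sin(B) = b·sin(A)/a = 8.0·sin(50.0°)/11.9
sin(50.0°) ≈ 0.766044
sin(B) ≈ 8.0·0.766044/11.9 ≈ 6.12836/11.9 ≈ 0.514988
B = arcsin(0.514988) ≈ 30.9966°
(Since b ≤ a we need B ≤ A, so the obtuse alternative 180° − 30.9966° ≈ 149.003° is rejected.)

B = 31°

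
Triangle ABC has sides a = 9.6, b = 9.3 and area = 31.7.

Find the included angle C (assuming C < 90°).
Area = ½·a·b·sin(C)  ⇒  sin(C) = 2·Area/(a·b) = 2·31.7/(9.6·9.3) = 63.4/89.28 ≈ 0.710125
C = arcsin(0.710125) ≈ 45.2451° (taking the acute solution since C < 90°)

C = 45.25°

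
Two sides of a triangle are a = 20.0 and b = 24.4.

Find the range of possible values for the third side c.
Triangle inequality: |a − b| < c < a + b
|a − b| = |20.0 − 24.4| = 4.4
a + b = 20.0 + 24.4 = 44.4

4.4 < c < 44.4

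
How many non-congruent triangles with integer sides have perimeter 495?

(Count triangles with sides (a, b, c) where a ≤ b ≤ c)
Let a ≤ b ≤ c with a + b + c = 495. The only binding inequality is a + b > c, i.e. 495 − c > c, so c < 495/2; and c ≥ 495/3 since c is the largest side.
So 165 ≤ c ≤ 247. For each c, b runs from ⌈(495 − c)/2⌉ up to c (then a = 495 − b − c satisfies 1 ≤ a ≤ b automatically), giving c − ⌈(495 − c)/2⌉ + 1 choices.
Summing over c: 1 + 2 + 4 + 5 + … + 122 + 124  (83 terms, c = 165, …, 247) = 5167
Check (closed form: nearest integer to p²/48 for even p, (p+3)²/48 for odd p): (495+3)²/48 = 498²/48 = 248004/48 ≈ 5166.75 → 5167

5167 triangles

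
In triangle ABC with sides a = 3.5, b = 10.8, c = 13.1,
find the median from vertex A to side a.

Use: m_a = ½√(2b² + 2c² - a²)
m_a = ½√(2·10.8² + 2·13.1² − 3.5²) = ½√(2·116.64 + 2·171.61 − 12.25) = ½√(233.28 + 343.22 − 12.25) = ½√564.25
√564.25 ≈ 23.7539, so m_a ≈ 11.877

m_a = 11.88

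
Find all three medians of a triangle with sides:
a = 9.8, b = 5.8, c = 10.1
Median formula: m_a = ½√(2b² + 2c² − a²) (and cyclically). a² = 96.04, b² = 33.64, c² = 102.01.
m_a = ½√(2·33.64 + 2·102.01 − 96.04) = ½√175.26 ≈ ½·13.2386 ≈ 6.61929
m_b = ½√(2·96.04 + 2·102.01 − 33.64) = ½√362.46 ≈ ½·19.0384 ≈ 9.51919
m_c = ½√(2·96.04 + 2·33.64 − 102.01) = ½√157.35 ≈ ½·12.5439 ≈ 6.27196

m_a = 6.619, m_b = 9.519, m_c = 6.272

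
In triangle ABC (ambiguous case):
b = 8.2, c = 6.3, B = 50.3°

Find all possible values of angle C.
b/sin(B) = c/sin(C)  ⇒  sin(C) = c·sin(B)/b = 6.3·sin(50.3°)/8.2
sin(50.3°) ≈ 0.7694
sin(C) ≈ 6.3·0.7694/8.2 ≈ 4.84722/8.2 ≈ 0.591124
Candidate 1: C₁ = arcsin(0.591124) ≈ 36.2368°  →  A = 180° − 50.3° − 36.2368° ≈ 93.4632° > 0, valid
Candidate 2: C₂ = 180° − C₁ ≈ 143.763°  →  A = 180° − 50.3° − 143.763° ≈ -14.0632° ≤ 0, not a valid triangle

C = 36.24° (one solution)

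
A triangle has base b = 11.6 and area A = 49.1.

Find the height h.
A = ½·b·h  ⇒  h = 2A/b = 2·49.1/11.6 = 98.2/11.6 ≈ 8.46552

h = 8.466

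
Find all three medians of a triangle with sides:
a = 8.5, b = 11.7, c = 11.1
Median formula: m_a = ½√(2b² + 2c² − a²) (and cyclically). a² = 72.25, b² = 136.89, c² = 123.21.
m_a = ½√(2·136.89 + 2·123.21 − 72.25) = ½√447.95 ≈ ½·21.1648 ≈ 10.5824
m_b = ½√(2·72.25 + 2·123.21 − 136.89) = ½√254.03 ≈ ½·15.9383 ≈ 7.96916
m_c = ½√(2·72.25 + 2·136.89 − 123.21) = ½√295.07 ≈ ½·17.1776 ≈ 8.5888

m_a = 10.58, m_b = 7.969, m_c = 8.589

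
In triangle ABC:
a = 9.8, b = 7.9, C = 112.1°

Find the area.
Two sides and the included angle (SAS): A = ½·a·b·sin(C) = ½·9.8·7.9·sin(112.1°)
sin(112.1°) ≈ 0.926529
A ≈ ½·77.42·0.926529 = 38.71·0.926529 ≈ 35.8659

Area = 35.87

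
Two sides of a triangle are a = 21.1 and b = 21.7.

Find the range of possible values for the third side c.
Triangle inequality: |a − b| < c < a + b
|a − b| = |21.1 − 21.7| = 0.6
a + b = 21.1 + 21.7 = 42.8

0.6 < c < 42.8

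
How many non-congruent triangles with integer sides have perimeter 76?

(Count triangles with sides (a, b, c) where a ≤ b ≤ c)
Let a ≤ b ≤ c with a + b + c = 76. The only binding inequality is a + b > c, i.e. 76 − c > c, so c < 76/2; and c ≥ 76/3 since c is the largest side.
So 26 ≤ c ≤ 37. For each c, b runs from ⌈(76 − c)/2⌉ up to c (then a = 76 − b − c satisfies 1 ≤ a ≤ b automatically), giving c − ⌈(76 − c)/2⌉ + 1 choices.
Summing over c: 2 + 3 + 5 + 6 + 8 + 9 + 11 + 12 + 14 + 15 + 17 + 18 = 120
Check (closed form: nearest integer to p²/48 for even p, (p+3)²/48 for odd p): 76²/48 = 5776/48 ≈ 120.33 → 120

120 triangles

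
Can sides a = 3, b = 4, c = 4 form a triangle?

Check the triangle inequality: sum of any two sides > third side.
a + b vs c: 3 + 4 = 7 > 4  ✓
a + c vs b: 3 + 4 = 7 > 4  ✓
b + c vs a: 4 + 4 = 8 > 3  ✓

Yes, triangle inequality satisfied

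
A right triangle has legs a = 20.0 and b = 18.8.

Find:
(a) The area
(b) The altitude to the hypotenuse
(a) The legs are perpendicular, so Area = ½·a·b = ½·20.0·18.8 = ½·376 = 188
(b) Hypotenuse c = √(a² + b²) = √(400 + 353.44) = √753.44 ≈ 27.4489
    Area = ½·c·h_c  ⇒  h_c = 2·Area/c = 376/27.4489 ≈ 13.6982

Area = 188, h_c = 13.7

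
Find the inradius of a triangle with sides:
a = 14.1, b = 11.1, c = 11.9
r = Area/s where s is the semi-perimeter.
s = (14.1 + 11.1 + 11.9)/2 = 37.1/2 = 18.55
Area = √(s(s−a)(s−b)(s−c)) = √(18.55·4.45·7.45·6.65) ≈ √4089.61 ≈ 63.9501
r ≈ 63.9501/18.55 ≈ 3.44744

r = 3.447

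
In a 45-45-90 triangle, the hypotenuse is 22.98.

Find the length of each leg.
In a 45-45-90 triangle hypotenuse = leg·√2, so leg = hypotenuse/√2.
Leg = 22.98/√2 ≈ 22.98/1.41421 ≈ 16.2493

Each leg = 16.25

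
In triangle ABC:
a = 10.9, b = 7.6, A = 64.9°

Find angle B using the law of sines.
a/sin(A) = b/sin(B)  ⇒  sin(B) = b·sin(A)/a = 7.6·sin(64.9°)/10.9
sin(64.9°) ≈ 0.905569
sin(B) ≈ 7.6·0.905569/10.9 ≈ 6.88232/10.9 ≈ 0.631406
B = arcsin(0.631406) ≈ 39.1539°
(Since b ≤ a we need B ≤ A, so the obtuse alternative 180° − 39.1539° ≈ 140.846° is rejected.)

B = 39.15°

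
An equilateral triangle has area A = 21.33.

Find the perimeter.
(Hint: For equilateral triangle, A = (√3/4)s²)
A = (√3/4)s²  ⇒  s² = 4A/√3 = 4·21.33/√3 = 85.32/1.73205 ≈ 49.2595
s ≈ √49.2595 ≈ 7.01851
Perimeter = 3s ≈ 3·7.01851 ≈ 21.0555

Perimeter = 21.06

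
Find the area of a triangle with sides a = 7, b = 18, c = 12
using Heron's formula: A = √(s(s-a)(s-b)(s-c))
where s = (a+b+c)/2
s = (7 + 18 + 12)/2 = 37/2 = 18.5
s − a = 11.5, s − b = 0.5, s − c = 6.5
s(s−a)(s−b)(s−c) = 18.5·11.5·0.5·6.5 = 691.4375
Area = √691.4375 ≈ 26.2952

s = 18.5, Area = 26.3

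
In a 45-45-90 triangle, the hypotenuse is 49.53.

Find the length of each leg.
In a 45-45-90 triangle hypotenuse = leg·√2, so leg = hypotenuse/√2.
Leg = 49.53/√2 ≈ 49.53/1.41421 ≈ 35.023

Each leg = 35.02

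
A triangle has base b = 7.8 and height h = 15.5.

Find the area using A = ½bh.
A = ½·b·h = ½·7.8·15.5 = ½·120.9 = 60.45

Area = 60.45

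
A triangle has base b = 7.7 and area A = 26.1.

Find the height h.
A = ½·b·h  ⇒  h = 2A/b = 2·26.1/7.7 = 52.2/7.7 ≈ 6.77922

h = 6.779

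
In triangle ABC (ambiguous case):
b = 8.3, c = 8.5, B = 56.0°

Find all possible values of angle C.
b/sin(B) = c/sin(C)  ⇒  sin(C) = c·sin(B)/b = 8.5·sin(56.0°)/8.3
sin(56.0°) ≈ 0.829038
sin(C) ≈ 8.5·0.829038/8.3 ≈ 7.04682/8.3 ≈ 0.849014
Candidate 1: C₁ = arcsin(0.849014) ≈ 58.1046°  →  A = 180° − 56.0° − 58.1046° ≈ 65.8954° > 0, valid
Candidate 2: C₂ = 180° − C₁ ≈ 121.895°  →  A = 180° − 56.0° − 121.895° ≈ 2.10463° > 0, valid

C = 58.1° or C = 121.9° (two solutions)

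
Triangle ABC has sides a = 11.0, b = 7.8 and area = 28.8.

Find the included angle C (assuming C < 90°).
Area = ½·a·b·sin(C)  ⇒  sin(C) = 2·Area/(a·b) = 2·28.8/(11.0·7.8) = 57.6/85.8 ≈ 0.671329
C = arcsin(0.671329) ≈ 42.1697° (taking the acute solution since C < 90°)

C = 42.17°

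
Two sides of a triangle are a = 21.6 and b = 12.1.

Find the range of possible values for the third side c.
Triangle inequality: |a − b| < c < a + b
|a − b| = |21.6 − 12.1| = 9.5
a + b = 21.6 + 12.1 = 33.7

9.5 < c < 33.7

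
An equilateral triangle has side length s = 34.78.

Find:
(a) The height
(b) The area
(a) The height splits the triangle into two 30-60-90 halves: h = s·√3/2 = 34.78·1.73205/2 ≈ 60.2407/2 ≈ 30.1204
(b) Area = (√3/4)·s² = (√3/4)·34.78² = (√3/4)·1209.6484 ≈ 0.433013·1209.6484 ≈ 523.793

Height = 30.12, Area = 523.8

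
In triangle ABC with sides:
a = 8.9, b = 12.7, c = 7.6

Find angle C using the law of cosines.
c² = a² + b² − 2ab·cos(C)  ⇒  cos(C) = (a² + b² − c²)/(2ab)
cos(C) = (8.9² + 12.7² − 7.6²)/(2·8.9·12.7) = (79.21 + 161.29 − 57.76)/226.06 = 182.74/226.06 ≈ 0.808369
C = arccos(0.808369) ≈ 36.0631°

C = 36.06°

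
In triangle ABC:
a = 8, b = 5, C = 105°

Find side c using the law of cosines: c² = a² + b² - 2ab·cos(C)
c² = 8² + 5² − 2·8·5·cos(105°)
cos(105°) ≈ -0.258819
c² ≈ 64 + 25 − 80·(-0.258819) ≈ 89 + 20.7055 ≈ 109.706
c ≈ √109.706 ≈ 10.474

c = 10.47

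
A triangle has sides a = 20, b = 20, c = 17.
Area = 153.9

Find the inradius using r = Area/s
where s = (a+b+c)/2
s = (20 + 20 + 17)/2 = 57/2 = 28.5
r = Area/s = 153.9/28.5 ≈ 5.4

r = 5.4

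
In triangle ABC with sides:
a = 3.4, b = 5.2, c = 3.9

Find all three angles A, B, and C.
Law of cosines for each angle (a² = 11.56, b² = 27.04, c² = 15.21):
cos(A) = (b² + c² − a²)/(2bc) = (27.04 + 15.21 − 11.56)/(2·5.2·3.9) = 30.69/40.56 ≈ 0.756657  ⇒  A ≈ 40.8297°
cos(B) = (a² + c² − b²)/(2ac) = (11.56 + 15.21 − 27.04)/(2·3.4·3.9) = -0.27/26.52 ≈ -0.010181  ⇒  B ≈ 90.5833°
cos(C) = (a² + b² − c²)/(2ab) = (11.56 + 27.04 − 15.21)/(2·3.4·5.2) = 23.39/35.36 ≈ 0.661482  ⇒  C ≈ 48.587°
Check: A + B + C ≈ 180°

A = 40.83°, B = 90.58°, C = 48.59°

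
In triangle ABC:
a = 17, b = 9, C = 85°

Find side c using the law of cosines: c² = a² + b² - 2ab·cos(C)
c² = 17² + 9² − 2·17·9·cos(85°)
cos(85°) ≈ 0.0871557
c² ≈ 289 + 81 − 306·(0.0871557) ≈ 370 − 26.6697 ≈ 343.33
c ≈ √343.33 ≈ 18.5292

c = 18.53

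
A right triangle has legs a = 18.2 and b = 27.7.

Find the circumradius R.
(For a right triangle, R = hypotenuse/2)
Hypotenuse c = √(a² + b²) = √(331.24 + 767.29) = √1098.53 ≈ 33.1441
R = c/2 ≈ 33.1441/2 ≈ 16.572

R = 16.57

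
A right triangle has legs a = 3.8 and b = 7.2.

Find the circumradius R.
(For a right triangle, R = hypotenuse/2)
Hypotenuse c = √(a² + b²) = √(14.44 + 51.84) = √66.28 ≈ 8.14125
R = c/2 ≈ 8.14125/2 ≈ 4.07063

R = 4.071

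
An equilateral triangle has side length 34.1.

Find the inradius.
r = Area/s with s the semi-perimeter.
Area = (√3/4)·34.1² = (√3/4)·1162.81 ≈ 0.433013·1162.81 ≈ 503.511
s = 3·34.1/2 = 51.15
r ≈ 503.511/51.15 ≈ 9.84382
(Equivalently r = side/(2√3) = 34.1/3.4641 ≈ 9.84382.)

r = 9.844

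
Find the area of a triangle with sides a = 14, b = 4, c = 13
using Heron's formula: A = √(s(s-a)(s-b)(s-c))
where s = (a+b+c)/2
s = (14 + 4 + 13)/2 = 31/2 = 15.5
s − a = 1.5, s − b = 11.5, s − c = 2.5
s(s−a)(s−b)(s−c) = 15.5·1.5·11.5·2.5 = 668.4375
Area = √668.4375 ≈ 25.8542

s = 15.5, Area = 25.85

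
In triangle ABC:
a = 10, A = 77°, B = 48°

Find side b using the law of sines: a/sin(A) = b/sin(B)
a/sin(A) = b/sin(B)  ⇒  b = a·sin(B)/sin(A) = 10·sin(48°)/sin(77°)
sin(48°) ≈ 0.743145, sin(77°) ≈ 0.97437
b ≈ 10·0.743145/0.97437 ≈ 7.43145/0.97437 ≈ 7.62693

b = 7.627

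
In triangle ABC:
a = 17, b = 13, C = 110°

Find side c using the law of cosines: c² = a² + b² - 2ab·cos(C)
c² = 17² + 13² − 2·17·13·cos(110°)
cos(110°) ≈ -0.34202
c² ≈ 289 + 169 − 442·(-0.34202) ≈ 458 + 151.173 ≈ 609.173
c ≈ √609.173 ≈ 24.6814

c = 24.68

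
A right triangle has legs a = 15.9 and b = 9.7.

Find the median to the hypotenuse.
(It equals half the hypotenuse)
Hypotenuse c = √(a² + b²) = √(252.81 + 94.09) = √346.9 ≈ 18.6253
Median to hypotenuse = c/2 ≈ 18.6253/2 ≈ 9.31263

Median = 9.313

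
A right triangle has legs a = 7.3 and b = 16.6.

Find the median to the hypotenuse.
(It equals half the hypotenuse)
Hypotenuse c = √(a² + b²) = √(53.29 + 275.56) = √328.85 ≈ 18.1342
Median to hypotenuse = c/2 ≈ 18.1342/2 ≈ 9.06711

Median = 9.067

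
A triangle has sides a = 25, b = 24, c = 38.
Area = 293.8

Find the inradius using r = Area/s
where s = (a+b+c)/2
s = (25 + 24 + 38)/2 = 87/2 = 43.5
r = Area/s = 293.8/43.5 ≈ 6.75402

r = 6.754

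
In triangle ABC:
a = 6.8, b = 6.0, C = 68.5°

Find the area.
Two sides and the included angle (SAS): A = ½·a·b·sin(C) = ½·6.8·6.0·sin(68.5°)
sin(68.5°) ≈ 0.930418
A ≈ ½·40.8·0.930418 = 20.4·0.930418 ≈ 18.9805

Area = 18.98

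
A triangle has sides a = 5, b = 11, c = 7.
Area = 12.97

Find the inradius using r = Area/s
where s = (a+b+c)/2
s = (5 + 11 + 7)/2 = 23/2 = 11.5
r = Area/s = 12.97/11.5 ≈ 1.12783

r = 1.128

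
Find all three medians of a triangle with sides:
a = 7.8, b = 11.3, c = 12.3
Median formula: m_a = ½√(2b² + 2c² − a²) (and cyclically). a² = 60.84, b² = 127.69, c² = 151.29.
m_a = ½√(2·127.69 + 2·151.29 − 60.84) = ½√497.12 ≈ ½·22.2962 ≈ 11.1481
m_b = ½√(2·60.84 + 2·151.29 − 127.69) = ½√296.57 ≈ ½·17.2212 ≈ 8.6106
m_c = ½√(2·60.84 + 2·127.69 − 151.29) = ½√225.77 ≈ ½·15.0256 ≈ 7.51282

m_a = 11.15, m_b = 8.611, m_c = 7.513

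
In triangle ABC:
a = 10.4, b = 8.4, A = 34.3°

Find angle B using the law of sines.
a/sin(A) = b/sin(B)  ⇒  sin(B) = b·sin(A)/a = 8.4·sin(34.3°)/10.4
sin(34.3°) ≈ 0.563526
sin(B) ≈ 8.4·0.563526/10.4 ≈ 4.73362/10.4 ≈ 0.455156
B = arcsin(0.455156) ≈ 27.0749°
(Since b ≤ a we need B ≤ A, so the obtuse alternative 180° − 27.0749° ≈ 152.925° is rejected.)

B = 27.07°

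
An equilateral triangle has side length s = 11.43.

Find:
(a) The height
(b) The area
(a) The height splits the triangle into two 30-60-90 halves: h = s·√3/2 = 11.43·1.73205/2 ≈ 19.7973/2 ≈ 9.89867
(b) Area = (√3/4)·s² = (√3/4)·11.43² = (√3/4)·130.6449 ≈ 0.433013·130.6449 ≈ 56.5709

Height = 9.899, Area = 56.57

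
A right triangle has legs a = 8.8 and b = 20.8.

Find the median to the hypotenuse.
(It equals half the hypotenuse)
Hypotenuse c = √(a² + b²) = √(77.44 + 432.64) = √510.08 ≈ 22.585
Median to hypotenuse = c/2 ≈ 22.585/2 ≈ 11.2925

Median = 11.29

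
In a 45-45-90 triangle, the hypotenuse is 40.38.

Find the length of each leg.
In a 45-45-90 triangle hypotenuse = leg·√2, so leg = hypotenuse/√2.
Leg = 40.38/√2 ≈ 40.38/1.41421 ≈ 28.553

Each leg = 28.55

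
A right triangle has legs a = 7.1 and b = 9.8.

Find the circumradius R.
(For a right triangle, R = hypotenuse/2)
Hypotenuse c = √(a² + b²) = √(50.41 + 96.04) = √146.45 ≈ 12.1017
R = c/2 ≈ 12.1017/2 ≈ 6.05083

R = 6.051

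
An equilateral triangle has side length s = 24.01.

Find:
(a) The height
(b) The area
(a) The height splits the triangle into two 30-60-90 halves: h = s·√3/2 = 24.01·1.73205/2 ≈ 41.5865/2 ≈ 20.7933
(b) Area = (√3/4)·s² = (√3/4)·24.01² = (√3/4)·576.4801 ≈ 0.433013·576.4801 ≈ 249.623

Height = 20.79, Area = 249.6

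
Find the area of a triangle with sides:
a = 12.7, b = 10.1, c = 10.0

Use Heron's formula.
s = (12.7 + 10.1 + 10.0)/2 = 32.8/2 = 16.4
s − a = 3.7, s − b = 6.3, s − c = 6.4
s(s−a)(s−b)(s−c) = 16.4·3.7·6.3·6.4 ≈ 2446.62
Area = √2446.62 ≈ 49.4633

Area = 49.46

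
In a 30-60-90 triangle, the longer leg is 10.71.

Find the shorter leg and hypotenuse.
In a 30-60-90 triangle the sides are in ratio 1 : √3 : 2, so short leg = long leg/√3 and hypotenuse = 2·(short leg).
Short leg = 10.71/√3 ≈ 10.71/1.73205 ≈ 6.18342
Hypotenuse = 2·6.18342 ≈ 12.3668

Short leg = 6.183, Hypotenuse = 12.37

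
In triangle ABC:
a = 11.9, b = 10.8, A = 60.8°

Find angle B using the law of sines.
a/sin(A) = b/sin(B)  ⇒  sin(B) = b·sin(A)/a = 10.8·sin(60.8°)/11.9
sin(60.8°) ≈ 0.872922
sin(B) ≈ 10.8·0.872922/11.9 ≈ 9.42756/11.9 ≈ 0.792232
B = arcsin(0.792232) ≈ 52.3946°
(Since b ≤ a we need B ≤ A, so the obtuse alternative 180° − 52.3946° ≈ 127.605° is rejected.)

B = 52.39°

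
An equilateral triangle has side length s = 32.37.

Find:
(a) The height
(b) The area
(a) The height splits the triangle into two 30-60-90 halves: h = s·√3/2 = 32.37·1.73205/2 ≈ 56.0665/2 ≈ 28.0332
(b) Area = (√3/4)·s² = (√3/4)·32.37² = (√3/4)·1047.8169 ≈ 0.433013·1047.8169 ≈ 453.718

Height = 28.03, Area = 453.7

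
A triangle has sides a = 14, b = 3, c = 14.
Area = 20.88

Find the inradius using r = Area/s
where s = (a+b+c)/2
s = (14 + 3 + 14)/2 = 31/2 = 15.5
r = Area/s = 20.88/15.5 ≈ 1.3471

r = 1.347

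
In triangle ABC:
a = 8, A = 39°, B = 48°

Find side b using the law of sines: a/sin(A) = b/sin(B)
a/sin(A) = b/sin(B)  ⇒  b = a·sin(B)/sin(A) = 8·sin(48°)/sin(39°)
sin(48°) ≈ 0.743145, sin(39°) ≈ 0.62932
b ≈ 8·0.743145/0.62932 ≈ 5.94516/0.62932 ≈ 9.44695

b = 9.447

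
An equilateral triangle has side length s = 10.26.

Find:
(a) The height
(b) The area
(a) The height splits the triangle into two 30-60-90 halves: h = s·√3/2 = 10.26·1.73205/2 ≈ 17.7708/2 ≈ 8.88542
(b) Area = (√3/4)·s² = (√3/4)·10.26² = (√3/4)·105.2676 ≈ 0.433013·105.2676 ≈ 45.5822

Height = 8.885, Area = 45.58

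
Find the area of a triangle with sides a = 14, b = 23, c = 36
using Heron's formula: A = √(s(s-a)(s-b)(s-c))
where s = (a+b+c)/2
s = (14 + 23 + 36)/2 = 73/2 = 36.5
s − a = 22.5, s − b = 13.5, s − c = 0.5
s(s−a)(s−b)(s−c) = 36.5·22.5·13.5·0.5 = 5543.4375
Area = √5543.4375 ≈ 74.4543

s = 36.5, Area = 74.45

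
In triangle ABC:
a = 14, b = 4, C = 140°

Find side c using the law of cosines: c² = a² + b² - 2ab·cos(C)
c² = 14² + 4² − 2·14·4·cos(140°)
cos(140°) ≈ -0.766044
c² ≈ 196 + 16 − 112·(-0.766044) ≈ 212 + 85.797 ≈ 297.797
c ≈ √297.797 ≈ 17.2568

c = 17.26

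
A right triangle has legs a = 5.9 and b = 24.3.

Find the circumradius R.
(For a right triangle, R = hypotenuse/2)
Hypotenuse c = √(a² + b²) = √(34.81 + 590.49) = √625.3 ≈ 25.006
R = c/2 ≈ 25.006/2 ≈ 12.503

R = 12.5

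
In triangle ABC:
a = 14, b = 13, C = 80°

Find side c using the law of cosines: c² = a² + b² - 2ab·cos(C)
c² = 14² + 13² − 2·14·13·cos(80°)
cos(80°) ≈ 0.173648
c² ≈ 196 + 169 − 364·(0.173648) ≈ 365 − 63.2079 ≈ 301.792
c ≈ √301.792 ≈ 17.3722

c = 17.37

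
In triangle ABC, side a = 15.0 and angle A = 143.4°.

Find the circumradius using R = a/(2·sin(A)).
R = a/(2·sin(A)) = 15.0/(2·sin(143.4°))
sin(143.4°) ≈ 0.596225
R ≈ 15.0/(2·0.596225) = 15.0/1.19245 ≈ 12.5791

R = 12.58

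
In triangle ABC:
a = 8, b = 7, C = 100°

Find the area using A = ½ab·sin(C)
A = ½·a·b·sin(C) = ½·8·7·sin(100°)
sin(100°) ≈ 0.984808
A ≈ ½·56·0.984808 = 28·0.984808 ≈ 27.5746

Area = 27.57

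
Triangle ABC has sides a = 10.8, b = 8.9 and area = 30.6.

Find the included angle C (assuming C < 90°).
Area = ½·a·b·sin(C)  ⇒  sin(C) = 2·Area/(a·b) = 2·30.6/(10.8·8.9) = 61.2/96.12 ≈ 0.636704
C = arcsin(0.636704) ≈ 39.5465° (taking the acute solution since C < 90°)

C = 39.55°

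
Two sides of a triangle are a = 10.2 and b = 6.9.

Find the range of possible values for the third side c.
Triangle inequality: |a − b| < c < a + b
|a − b| = |10.2 − 6.9| = 3.3
a + b = 10.2 + 6.9 = 17.1

3.3 < c < 17.1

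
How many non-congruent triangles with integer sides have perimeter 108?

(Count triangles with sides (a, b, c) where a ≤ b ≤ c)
Let a ≤ b ≤ c with a + b + c = 108. The only binding inequality is a + b > c, i.e. 108 − c > c, so c < 108/2; and c ≥ 108/3 since c is the largest side.
So 36 ≤ c ≤ 53. For each c, b runs from ⌈(108 − c)/2⌉ up to c (then a = 108 − b − c satisfies 1 ≤ a ≤ b automatically), giving c − ⌈(108 − c)/2⌉ + 1 choices.
Summing over c: 1 + 2 + 4 + 5 + … + 25 + 26  (18 terms, c = 36, …, 53) = 243
Check (closed form: nearest integer to p²/48 for even p, (p+3)²/48 for odd p): 108²/48 = 11664/48 ≈ 243.00 → 243

243 triangles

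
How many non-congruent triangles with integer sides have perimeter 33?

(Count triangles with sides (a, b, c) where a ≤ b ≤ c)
Let a ≤ b ≤ c with a + b + c = 33. The only binding inequality is a + b > c, i.e. 33 − c > c, so c < 33/2; and c ≥ 33/3 since c is the largest side.
So 11 ≤ c ≤ 16. For each c, b runs from ⌈(33 − c)/2⌉ up to c (then a = 33 − b − c satisfies 1 ≤ a ≤ b automatically), giving c − ⌈(33 − c)/2⌉ + 1 choices.
Summing over c: 1 + 2 + 4 + 5 + 7 + 8 = 27
Check (closed form: nearest integer to p²/48 for even p, (p+3)²/48 for odd p): (33+3)²/48 = 36²/48 = 1296/48 ≈ 27.00 → 27

27 triangles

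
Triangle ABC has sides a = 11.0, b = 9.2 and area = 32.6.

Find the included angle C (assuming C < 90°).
Area = ½·a·b·sin(C)  ⇒  sin(C) = 2·Area/(a·b) = 2·32.6/(11.0·9.2) = 65.2/101.2 ≈ 0.644269
C = arcsin(0.644269) ≈ 40.1109° (taking the acute solution since C < 90°)

C = 40.11°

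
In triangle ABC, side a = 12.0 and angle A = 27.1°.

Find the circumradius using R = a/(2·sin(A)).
R = a/(2·sin(A)) = 12.0/(2·sin(27.1°))
sin(27.1°) ≈ 0.455545
R ≈ 12.0/(2·0.455545) = 12.0/0.91109 ≈ 13.171

R = 13.17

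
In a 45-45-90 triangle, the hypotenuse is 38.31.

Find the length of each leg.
In a 45-45-90 triangle hypotenuse = leg·√2, so leg = hypotenuse/√2.
Leg = 38.31/√2 ≈ 38.31/1.41421 ≈ 27.0893

Each leg = 27.09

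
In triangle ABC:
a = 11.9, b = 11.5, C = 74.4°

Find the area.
Two sides and the included angle (SAS): A = ½·a·b·sin(C) = ½·11.9·11.5·sin(74.4°)
sin(74.4°) ≈ 0.963163
A ≈ ½·136.85·0.963163 = 68.425·0.963163 ≈ 65.9044

Area = 65.9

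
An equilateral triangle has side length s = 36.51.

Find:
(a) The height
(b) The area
(a) The height splits the triangle into two 30-60-90 halves: h = s·√3/2 = 36.51·1.73205/2 ≈ 63.2372/2 ≈ 31.6186
(b) Area = (√3/4)·s² = (√3/4)·36.51² = (√3/4)·1332.9801 ≈ 0.433013·1332.9801 ≈ 577.197

Height = 31.62, Area = 577.2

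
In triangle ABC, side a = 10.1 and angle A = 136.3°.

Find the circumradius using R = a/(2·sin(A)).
R = a/(2·sin(A)) = 10.1/(2·sin(136.3°))
sin(136.3°) ≈ 0.690882
R ≈ 10.1/(2·0.690882) = 10.1/1.38176 ≈ 7.30949

R = 7.309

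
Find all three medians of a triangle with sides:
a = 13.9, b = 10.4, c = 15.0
Median formula: m_a = ½√(2b² + 2c² − a²) (and cyclically). a² = 193.21, b² = 108.16, c² = 225.
m_a = ½√(2·108.16 + 2·225 − 193.21) = ½√473.11 ≈ ½·21.7511 ≈ 10.8755
m_b = ½√(2·193.21 + 2·225 − 108.16) = ½√728.26 ≈ ½·26.9863 ≈ 13.4931
m_c = ½√(2·193.21 + 2·108.16 − 225) = ½√377.74 ≈ ½·19.4355 ≈ 9.71777

m_a = 10.88, m_b = 13.49, m_c = 9.718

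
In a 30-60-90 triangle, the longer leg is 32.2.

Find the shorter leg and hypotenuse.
In a 30-60-90 triangle the sides are in ratio 1 : √3 : 2, so short leg = long leg/√3 and hypotenuse = 2·(short leg).
Short leg = 32.2/√3 ≈ 32.2/1.73205 ≈ 18.5907
Hypotenuse = 2·18.5907 ≈ 37.1814

Short leg = 18.59, Hypotenuse = 37.18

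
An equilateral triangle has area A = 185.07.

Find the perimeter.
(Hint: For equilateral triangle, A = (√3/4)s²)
A = (√3/4)s²  ⇒  s² = 4A/√3 = 4·185.07/√3 = 740.28/1.73205 ≈ 427.401
s ≈ √427.401 ≈ 20.6737
Perimeter = 3s ≈ 3·20.6737 ≈ 62.021

Perimeter = 62.02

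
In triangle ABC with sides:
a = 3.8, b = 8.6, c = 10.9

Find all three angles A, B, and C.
Law of cosines for each angle (a² = 14.44, b² = 73.96, c² = 118.81):
cos(A) = (b² + c² − a²)/(2bc) = (73.96 + 118.81 − 14.44)/(2·8.6·10.9) = 178.33/187.48 ≈ 0.951195  ⇒  A ≈ 17.9743°
cos(B) = (a² + c² − b²)/(2ac) = (14.44 + 118.81 − 73.96)/(2·3.8·10.9) = 59.29/82.84 ≈ 0.715717  ⇒  B ≈ 44.298°
cos(C) = (a² + b² − c²)/(2ab) = (14.44 + 73.96 − 118.81)/(2·3.8·8.6) = -30.41/65.36 ≈ -0.465269  ⇒  C ≈ 117.728°
Check: A + B + C ≈ 180°

A = 17.97°, B = 44.3°, C = 117.7°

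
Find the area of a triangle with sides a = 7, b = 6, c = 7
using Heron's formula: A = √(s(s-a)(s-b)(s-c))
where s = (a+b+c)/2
s = (7 + 6 + 7)/2 = 20/2 = 10
s − a = 3, s − b = 4, s − c = 3
s(s−a)(s−b)(s−c) = 10·3·4·3 = 360
Area = √360 ≈ 18.9737

s = 10.0, Area = 18.97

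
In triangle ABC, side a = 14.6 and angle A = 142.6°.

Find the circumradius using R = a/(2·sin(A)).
R = a/(2·sin(A)) = 14.6/(2·sin(142.6°))
sin(142.6°) ≈ 0.607376
R ≈ 14.6/(2·0.607376) = 14.6/1.21475 ≈ 12.0189

R = 12.02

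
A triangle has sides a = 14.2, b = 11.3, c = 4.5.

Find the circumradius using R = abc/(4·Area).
First find the area with Heron's formula.
s = (14.2 + 11.3 + 4.5)/2 = 15
Area = √(s(s−a)(s−b)(s−c)) = √(15·0.8·3.7·10.5) ≈ √466.2 ≈ 21.5917
abc = 14.2·11.3·4.5 = 722.07
R = abc/(4·Area) ≈ 722.07/(4·21.5917) = 722.07/86.3667 ≈ 8.36052

R = 8.361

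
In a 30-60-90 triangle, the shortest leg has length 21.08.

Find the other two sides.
In a 30-60-90 triangle the sides are in ratio 1 : √3 : 2 (short leg : long leg : hypotenuse).
Long leg = 21.08·√3 ≈ 21.08·1.73205 ≈ 36.5116
Hypotenuse = 2·21.08 = 42.16

Long leg = 21.08√3 = 36.51, Hypotenuse = 42.16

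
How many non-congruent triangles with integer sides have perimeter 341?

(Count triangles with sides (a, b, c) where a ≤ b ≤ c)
Let a ≤ b ≤ c with a + b + c = 341. The only binding inequality is a + b > c, i.e. 341 − c > c, so c < 341/2; and c ≥ 341/3 since c is the largest side.
So 114 ≤ c ≤ 170. For each c, b runs from ⌈(341 − c)/2⌉ up to c (then a = 341 − b − c satisfies 1 ≤ a ≤ b automatically), giving c − ⌈(341 − c)/2⌉ + 1 choices.
Summing over c: 1 + 3 + 4 + 6 + … + 84 + 85  (57 terms, c = 114, …, 170) = 2465
Check (closed form: nearest integer to p²/48 for even p, (p+3)²/48 for odd p): (341+3)²/48 = 344²/48 = 118336/48 ≈ 2465.33 → 2465

2465 triangles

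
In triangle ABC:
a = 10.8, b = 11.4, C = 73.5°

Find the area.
Two sides and the included angle (SAS): A = ½·a·b·sin(C) = ½·10.8·11.4·sin(73.5°)
sin(73.5°) ≈ 0.95882
A ≈ ½·123.12·0.95882 = 61.56·0.95882 ≈ 59.0249

Area = 59.02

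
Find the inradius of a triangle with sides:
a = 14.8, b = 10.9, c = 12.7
r = Area/s where s is the semi-perimeter.
s = (14.8 + 10.9 + 12.7)/2 = 38.4/2 = 19.2
Area = √(s(s−a)(s−b)(s−c)) = √(19.2·4.4·8.3·6.5) ≈ √4557.7 ≈ 67.5107
r ≈ 67.5107/19.2 ≈ 3.51618

r = 3.516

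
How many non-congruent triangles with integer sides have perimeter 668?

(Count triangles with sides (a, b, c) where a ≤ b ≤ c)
Let a ≤ b ≤ c with a + b + c = 668. The only binding inequality is a + b > c, i.e. 668 − c > c, so c < 668/2; and c ≥ 668/3 since c is the largest side.
So 223 ≤ c ≤ 333. For each c, b runs from ⌈(668 − c)/2⌉ up to c (then a = 668 − b − c satisfies 1 ≤ a ≤ b automatically), giving c − ⌈(668 − c)/2⌉ + 1 choices.
Summing over c: 1 + 3 + 4 + 6 + … + 165 + 166  (111 terms, c = 223, …, 333) = 9296
Check (closed form: nearest integer to p²/48 for even p, (p+3)²/48 for odd p): 668²/48 = 446224/48 ≈ 9296.33 → 9296

9296 triangles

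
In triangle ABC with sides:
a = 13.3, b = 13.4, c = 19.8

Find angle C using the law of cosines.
c² = a² + b² − 2ab·cos(C)  ⇒  cos(C) = (a² + b² − c²)/(2ab)
cos(C) = (13.3² + 13.4² − 19.8²)/(2·13.3·13.4) = (176.89 + 179.56 − 392.04)/356.44 = -35.59/356.44 ≈ -0.0998485
C = arccos(-0.0998485) ≈ 95.7304°

C = 95.73°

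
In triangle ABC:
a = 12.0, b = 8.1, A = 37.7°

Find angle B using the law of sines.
a/sin(A) = b/sin(B)  ⇒  sin(B) = b·sin(A)/a = 8.1·sin(37.7°)/12.0
sin(37.7°) ≈ 0.611527
sin(B) ≈ 8.1·0.611527/12.0 ≈ 4.95337/12.0 ≈ 0.412781
B = arcsin(0.412781) ≈ 24.3796°
(Since b ≤ a we need B ≤ A, so the obtuse alternative 180° − 24.3796° ≈ 155.62° is rejected.)

B = 24.38°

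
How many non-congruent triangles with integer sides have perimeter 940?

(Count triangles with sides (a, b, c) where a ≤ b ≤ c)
Let a ≤ b ≤ c with a + b + c = 940. The only binding inequality is a + b > c, i.e. 940 − c > c, so c < 940/2; and c ≥ 940/3 since c is the largest side.
So 314 ≤ c ≤ 469. For each c, b runs from ⌈(940 − c)/2⌉ up to c (then a = 940 − b − c satisfies 1 ≤ a ≤ b automatically), giving c − ⌈(940 − c)/2⌉ + 1 choices.
Summing over c: 2 + 3 + 5 + 6 + … + 233 + 234  (156 terms, c = 314, …, 469) = 18408
Check (closed form: nearest integer to p²/48 for even p, (p+3)²/48 for odd p): 940²/48 = 883600/48 ≈ 18408.33 → 18408

18408 triangles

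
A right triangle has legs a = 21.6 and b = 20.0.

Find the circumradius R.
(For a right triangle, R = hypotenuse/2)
Hypotenuse c = √(a² + b²) = √(466.56 + 400) = √866.56 ≈ 29.4374
R = c/2 ≈ 29.4374/2 ≈ 14.7187

R = 14.72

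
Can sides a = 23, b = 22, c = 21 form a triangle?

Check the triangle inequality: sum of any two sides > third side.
a + b vs c: 23 + 22 = 45 > 21  ✓
a + c vs b: 23 + 21 = 44 > 22  ✓
b + c vs a: 22 + 21 = 43 > 23  ✓

Yes, triangle inequality satisfied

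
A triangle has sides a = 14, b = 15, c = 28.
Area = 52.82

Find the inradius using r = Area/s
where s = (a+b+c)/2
s = (14 + 15 + 28)/2 = 57/2 = 28.5
r = Area/s = 52.82/28.5 ≈ 1.85333

r = 1.853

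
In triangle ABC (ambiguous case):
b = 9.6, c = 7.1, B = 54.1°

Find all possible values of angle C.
b/sin(B) = c/sin(C)  ⇒  sin(C) = c·sin(B)/b = 7.1·sin(54.1°)/9.6
sin(54.1°) ≈ 0.810042
sin(C) ≈ 7.1·0.810042/9.6 ≈ 5.7513/9.6 ≈ 0.599093
Candidate 1: C₁ = arcsin(0.599093) ≈ 36.805°  →  A = 180° − 54.1° − 36.805° ≈ 89.095° > 0, valid
Candidate 2: C₂ = 180° − C₁ ≈ 143.195°  →  A = 180° − 54.1° − 143.195° ≈ -17.295° ≤ 0, not a valid triangle

C = 36.8° (one solution)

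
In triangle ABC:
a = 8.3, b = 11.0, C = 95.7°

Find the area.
Two sides and the included angle (SAS): A = ½·a·b·sin(C) = ½·8.3·11.0·sin(95.7°)
sin(95.7°) ≈ 0.995056
A ≈ ½·91.3·0.995056 = 45.65·0.995056 ≈ 45.4243

Area = 45.42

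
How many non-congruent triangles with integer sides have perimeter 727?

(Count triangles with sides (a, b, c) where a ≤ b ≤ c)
Let a ≤ b ≤ c with a + b + c = 727. The only binding inequality is a + b > c, i.e. 727 − c > c, so c < 727/2; and c ≥ 727/3 since c is the largest side.
So 243 ≤ c ≤ 363. For each c, b runs from ⌈(727 − c)/2⌉ up to c (then a = 727 − b − c satisfies 1 ≤ a ≤ b automatically), giving c − ⌈(727 − c)/2⌉ + 1 choices.
Summing over c: 2 + 3 + 5 + 6 + … + 180 + 182  (121 terms, c = 243, …, 363) = 11102
Check (closed form: nearest integer to p²/48 for even p, (p+3)²/48 for odd p): (727+3)²/48 = 730²/48 = 532900/48 ≈ 11102.08 → 11102

11102 triangles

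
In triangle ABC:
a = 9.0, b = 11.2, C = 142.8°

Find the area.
Two sides and the included angle (SAS): A = ½·a·b·sin(C) = ½·9.0·11.2·sin(142.8°)
sin(142.8°) ≈ 0.604599
A ≈ ½·100.8·0.604599 = 50.4·0.604599 ≈ 30.4718

Area = 30.47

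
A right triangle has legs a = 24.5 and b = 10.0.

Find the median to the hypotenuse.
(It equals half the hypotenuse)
Hypotenuse c = √(a² + b²) = √(600.25 + 100) = √700.25 ≈ 26.4622
Median to hypotenuse = c/2 ≈ 26.4622/2 ≈ 13.2311

Median = 13.23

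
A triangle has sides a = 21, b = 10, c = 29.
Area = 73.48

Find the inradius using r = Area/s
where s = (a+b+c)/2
s = (21 + 10 + 29)/2 = 60/2 = 30
r = Area/s = 73.48/30 ≈ 2.44933

r = 2.449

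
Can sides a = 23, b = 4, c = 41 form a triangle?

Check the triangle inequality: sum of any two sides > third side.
a + b vs c: 23 + 4 = 27 ≤ 41  ✗
a + c vs b: 23 + 41 = 64 > 4  ✓
b + c vs a: 4 + 41 = 45 > 23  ✓

No: 23 + 4 = 27 is not > 41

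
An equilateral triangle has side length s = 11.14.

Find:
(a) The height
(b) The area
(a) The height splits the triangle into two 30-60-90 halves: h = s·√3/2 = 11.14·1.73205/2 ≈ 19.295/2 ≈ 9.64752
(b) Area = (√3/4)·s² = (√3/4)·11.14² = (√3/4)·124.0996 ≈ 0.433013·124.0996 ≈ 53.7367

Height = 9.648, Area = 53.74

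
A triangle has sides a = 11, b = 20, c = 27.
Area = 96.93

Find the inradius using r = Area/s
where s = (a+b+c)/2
s = (11 + 20 + 27)/2 = 58/2 = 29
r = Area/s = 96.93/29 ≈ 3.34241

r = 3.342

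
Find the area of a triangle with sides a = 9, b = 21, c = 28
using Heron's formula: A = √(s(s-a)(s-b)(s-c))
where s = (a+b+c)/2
s = (9 + 21 + 28)/2 = 58/2 = 29
s − a = 20, s − b = 8, s − c = 1
s(s−a)(s−b)(s−c) = 29·20·8·1 = 4640
Area = √4640 ≈ 68.1175

s = 29.0, Area = 68.12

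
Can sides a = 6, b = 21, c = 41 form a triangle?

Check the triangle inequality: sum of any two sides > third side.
a + b vs c: 6 + 21 = 27 ≤ 41  ✗
a + c vs b: 6 + 41 = 47 > 21  ✓
b + c vs a: 21 + 41 = 62 > 6  ✓

No: 6 + 21 = 27 is not > 41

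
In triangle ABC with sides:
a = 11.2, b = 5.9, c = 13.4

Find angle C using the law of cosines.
c² = a² + b² − 2ab·cos(C)  ⇒  cos(C) = (a² + b² − c²)/(2ab)
cos(C) = (11.2² + 5.9² − 13.4²)/(2·11.2·5.9) = (125.44 + 34.81 − 179.56)/132.16 = -19.31/132.16 ≈ -0.146111
C = arccos(-0.146111) ≈ 98.4016°

C = 98.4°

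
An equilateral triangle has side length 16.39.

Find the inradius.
r = Area/s with s the semi-perimeter.
Area = (√3/4)·16.39² = (√3/4)·268.6321 ≈ 0.433013·268.6321 ≈ 116.321
s = 3·16.39/2 = 24.585
r ≈ 116.321/24.585 ≈ 4.73139
(Equivalently r = side/(2√3) = 16.39/3.4641 ≈ 4.73139.)

r = 4.731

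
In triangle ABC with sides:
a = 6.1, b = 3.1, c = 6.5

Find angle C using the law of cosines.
c² = a² + b² − 2ab·cos(C)  ⇒  cos(C) = (a² + b² − c²)/(2ab)
cos(C) = (6.1² + 3.1² − 6.5²)/(2·6.1·3.1) = (37.21 + 9.61 − 42.25)/37.82 = 4.57/37.82 ≈ 0.120836
C = arccos(0.120836) ≈ 83.0597°

C = 83.06°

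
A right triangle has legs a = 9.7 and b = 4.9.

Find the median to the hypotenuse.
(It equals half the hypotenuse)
Hypotenuse c = √(a² + b²) = √(94.09 + 24.01) = √118.1 ≈ 10.8674
Median to hypotenuse = c/2 ≈ 10.8674/2 ≈ 5.43369

Median = 5.434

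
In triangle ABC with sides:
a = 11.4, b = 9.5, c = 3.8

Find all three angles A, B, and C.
Law of cosines for each angle (a² = 129.96, b² = 90.25, c² = 14.44):
cos(A) = (b² + c² − a²)/(2bc) = (90.25 + 14.44 − 129.96)/(2·9.5·3.8) = -25.27/72.2 ≈ -0.35  ⇒  A ≈ 110.487°
cos(B) = (a² + c² − b²)/(2ac) = (129.96 + 14.44 − 90.25)/(2·11.4·3.8) = 54.15/86.64 ≈ 0.625  ⇒  B ≈ 51.3178°
cos(C) = (a² + b² − c²)/(2ab) = (129.96 + 90.25 − 14.44)/(2·11.4·9.5) = 205.77/216.6 ≈ 0.95  ⇒  C ≈ 18.1949°
Check: A + B + C ≈ 180°

A = 110.5°, B = 51.32°, C = 18.19°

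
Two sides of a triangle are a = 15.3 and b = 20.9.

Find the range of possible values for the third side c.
Triangle inequality: |a − b| < c < a + b
|a − b| = |15.3 − 20.9| = 5.6
a + b = 15.3 + 20.9 = 36.2

5.6 < c < 36.2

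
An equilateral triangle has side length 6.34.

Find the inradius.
r = Area/s with s the semi-perimeter.
Area = (√3/4)·6.34² = (√3/4)·40.1956 ≈ 0.433013·40.1956 ≈ 17.4052
s = 3·6.34/2 = 9.51
r ≈ 17.4052/9.51 ≈ 1.8302
(Equivalently r = side/(2√3) = 6.34/3.4641 ≈ 1.8302.)

r = 1.83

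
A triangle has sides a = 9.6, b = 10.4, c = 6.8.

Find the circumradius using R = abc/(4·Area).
First find the area with Heron's formula.
s = (9.6 + 10.4 + 6.8)/2 = 13.4
Area = √(s(s−a)(s−b)(s−c)) = √(13.4·3.8·3·6.6) ≈ √1008.22 ≈ 31.7524
abc = 9.6·10.4·6.8 = 678.912
R = abc/(4·Area) ≈ 678.912/(4·31.7524) = 678.912/127.01 ≈ 5.34536

R = 5.345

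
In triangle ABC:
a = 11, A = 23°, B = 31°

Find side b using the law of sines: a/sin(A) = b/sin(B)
a/sin(A) = b/sin(B)  ⇒  b = a·sin(B)/sin(A) = 11·sin(31°)/sin(23°)
sin(31°) ≈ 0.515038, sin(23°) ≈ 0.390731
b ≈ 11·0.515038/0.390731 ≈ 5.66542/0.390731 ≈ 14.4995

b = 14.5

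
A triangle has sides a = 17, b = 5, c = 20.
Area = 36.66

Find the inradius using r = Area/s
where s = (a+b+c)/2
s = (17 + 5 + 20)/2 = 42/2 = 21
r = Area/s = 36.66/21 ≈ 1.74571

r = 1.746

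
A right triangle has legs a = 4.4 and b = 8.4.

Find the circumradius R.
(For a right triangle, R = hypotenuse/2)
Hypotenuse c = √(a² + b²) = √(19.36 + 70.56) = √89.92 ≈ 9.48262
R = c/2 ≈ 9.48262/2 ≈ 4.74131

R = 4.741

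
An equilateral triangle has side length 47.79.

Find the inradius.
r = Area/s with s the semi-perimeter.
Area = (√3/4)·47.79² = (√3/4)·2283.8841 ≈ 0.433013·2283.8841 ≈ 988.951
s = 3·47.79/2 = 71.685
r ≈ 988.951/71.685 ≈ 13.7958
(Equivalently r = side/(2√3) = 47.79/3.4641 ≈ 13.7958.)

r = 13.8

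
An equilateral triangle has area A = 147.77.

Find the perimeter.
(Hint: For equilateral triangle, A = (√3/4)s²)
A = (√3/4)s²  ⇒  s² = 4A/√3 = 4·147.77/√3 = 591.08/1.73205 ≈ 341.26
s ≈ √341.26 ≈ 18.4732
Perimeter = 3s ≈ 3·18.4732 ≈ 55.4197

Perimeter = 55.42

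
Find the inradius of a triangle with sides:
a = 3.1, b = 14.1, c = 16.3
r = Area/s where s is the semi-perimeter.
s = (3.1 + 14.1 + 16.3)/2 = 33.5/2 = 16.75
Area = √(s(s−a)(s−b)(s−c)) = √(16.75·13.65·2.65·0.45) ≈ √272.65 ≈ 16.5121
r ≈ 16.5121/16.75 ≈ 0.985798

r = 0.9858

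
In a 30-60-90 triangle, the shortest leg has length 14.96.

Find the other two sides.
In a 30-60-90 triangle the sides are in ratio 1 : √3 : 2 (short leg : long leg : hypotenuse).
Long leg = 14.96·√3 ≈ 14.96·1.73205 ≈ 25.9115
Hypotenuse = 2·14.96 = 29.92

Long leg = 14.96√3 = 25.91, Hypotenuse = 29.92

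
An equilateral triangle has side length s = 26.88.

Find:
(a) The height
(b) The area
(a) The height splits the triangle into two 30-60-90 halves: h = s·√3/2 = 26.88·1.73205/2 ≈ 46.5575/2 ≈ 23.2788
(b) Area = (√3/4)·s² = (√3/4)·26.88² = (√3/4)·722.5344 ≈ 0.433013·722.5344 ≈ 312.867

Height = 23.28, Area = 312.9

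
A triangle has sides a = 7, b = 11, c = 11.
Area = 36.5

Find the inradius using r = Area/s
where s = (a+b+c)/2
s = (7 + 11 + 11)/2 = 29/2 = 14.5
r = Area/s = 36.5/14.5 ≈ 2.51724

r = 2.517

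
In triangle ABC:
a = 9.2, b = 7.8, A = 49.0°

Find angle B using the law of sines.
a/sin(A) = b/sin(B)  ⇒  sin(B) = b·sin(A)/a = 7.8·sin(49.0°)/9.2
sin(49.0°) ≈ 0.75471
sin(B) ≈ 7.8·0.75471/9.2 ≈ 5.88673/9.2 ≈ 0.639862
B = arcsin(0.639862) ≈ 39.7816°
(Since b ≤ a we need B ≤ A, so the obtuse alternative 180° − 39.7816° ≈ 140.218° is rejected.)

B = 39.78°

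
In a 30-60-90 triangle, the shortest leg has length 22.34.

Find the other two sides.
In a 30-60-90 triangle the sides are in ratio 1 : √3 : 2 (short leg : long leg : hypotenuse).
Long leg = 22.34·√3 ≈ 22.34·1.73205 ≈ 38.694
Hypotenuse = 2·22.34 = 44.68

Long leg = 22.34√3 = 38.69, Hypotenuse = 44.68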